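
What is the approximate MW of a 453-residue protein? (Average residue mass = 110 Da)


MW = n_residues * 110 Da
MW = 453 * 110
MW = 49830 Da

49830 Da


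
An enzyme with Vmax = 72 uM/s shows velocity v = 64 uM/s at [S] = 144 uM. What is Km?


Km = [S] * (Vmax - v) / v
Km = 144 * (72 - 64) / 64
Km = 18.0 uM

18.0 uM


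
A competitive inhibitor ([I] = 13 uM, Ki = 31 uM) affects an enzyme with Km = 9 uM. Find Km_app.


Km_app = Km * (1 + [I]/Ki)
Km_app = 9 * (1 + 13/31)
Km_app = 12.7742 uM

12.7742 uM


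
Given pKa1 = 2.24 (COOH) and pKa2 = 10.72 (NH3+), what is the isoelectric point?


pI = (pKa1 + pKa2) / 2
pI = (2.24 + 10.72) / 2
pI = 6.48

6.48


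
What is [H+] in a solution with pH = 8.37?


[H+] = 10^(-pH)
[H+] = 10^(-8.37)
[H+] = 4.266e-09 M

4.266e-09 M


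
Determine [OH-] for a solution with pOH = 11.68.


[OH-] = 10^(-pOH)
[OH-] = 10^(-11.68)
[OH-] = 2.089e-12 M

2.089e-12 M


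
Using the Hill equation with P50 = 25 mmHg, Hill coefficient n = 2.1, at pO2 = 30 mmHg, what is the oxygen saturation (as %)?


Y = pO2^n / (P50^n + pO2^n)
Y = 30^2.1 / (25^2.1 + 30^2.1)
Y = 59.46%

59.46%


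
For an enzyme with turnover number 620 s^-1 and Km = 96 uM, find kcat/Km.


Catalytic efficiency = kcat / Km
= 620 / 96
= 6.4583 uM^-1*s^-1

6.4583 uM^-1*s^-1


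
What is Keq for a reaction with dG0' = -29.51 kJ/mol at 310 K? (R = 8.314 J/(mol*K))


Keq = exp(-dG0 * 1000 / (R * T))
Keq = exp(-(-29.51) * 1000 / (8.314 * 310))
Keq = 93881.5648

93881.5648


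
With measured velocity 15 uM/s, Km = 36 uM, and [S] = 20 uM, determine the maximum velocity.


Vmax = v * (Km + [S]) / [S]
Vmax = 15 * (36 + 20) / 20
Vmax = 42.0 uM/s

42.0 uM/s


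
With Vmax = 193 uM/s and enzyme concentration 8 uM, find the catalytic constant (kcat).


kcat = Vmax / [E]t
kcat = 193 / 8
kcat = 24.125 s^-1

24.125 s^-1


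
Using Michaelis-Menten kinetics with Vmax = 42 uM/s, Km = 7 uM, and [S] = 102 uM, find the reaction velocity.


v = Vmax * [S] / (Km + [S])
v = 42 * 102 / (7 + 102)
v = 39.3028 uM/s

39.3028 uM/s


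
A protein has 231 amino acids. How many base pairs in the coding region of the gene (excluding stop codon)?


Each amino acid = 1 codon = 3 bp
bp = 231 * 3 = 693 bp

693 bp


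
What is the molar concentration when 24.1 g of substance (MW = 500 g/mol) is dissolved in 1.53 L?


C = (mass / MW) / volume
C = (24.1 / 500) / 1.53
C = 0.0315 M

0.0315 M


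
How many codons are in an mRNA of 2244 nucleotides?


codons = nucleotides / 3
codons = 2244 / 3 = 748

748


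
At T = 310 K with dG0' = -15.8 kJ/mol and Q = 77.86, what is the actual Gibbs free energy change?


dG = dG0' + RT * ln(Q) / 1000
dG = -15.8 + 8.314 * 310 * ln(77.86) / 1000
dG = -4.5759 kJ/mol

-4.5759 kJ/mol


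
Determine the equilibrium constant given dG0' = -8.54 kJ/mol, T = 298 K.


Keq = exp(-dG0 * 1000 / (R * T))
Keq = exp(-(-8.54) * 1000 / (8.314 * 298))
Keq = 31.4036

31.4036


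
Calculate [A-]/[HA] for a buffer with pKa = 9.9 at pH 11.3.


[A-]/[HA] = 10^(pH - pKa)
= 10^(11.3 - 9.9)
= 25.1189

25.1189


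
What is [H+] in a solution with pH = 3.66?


[H+] = 10^(-pH)
[H+] = 10^(-3.66)
[H+] = 2.188e-04 M

2.188e-04 M


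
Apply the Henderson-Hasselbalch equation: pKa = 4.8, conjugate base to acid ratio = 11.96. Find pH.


pH = pKa + log10([A-]/[HA])
pH = 4.8 + log10(11.96)
pH = 5.8777

5.8777


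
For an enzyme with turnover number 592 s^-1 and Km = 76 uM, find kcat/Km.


Catalytic efficiency = kcat / Km
= 592 / 76
= 7.7895 uM^-1*s^-1

7.7895 uM^-1*s^-1


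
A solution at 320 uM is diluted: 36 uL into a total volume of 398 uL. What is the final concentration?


C2 = C1 * V1 / V2
C2 = 320 * 36 / 398
C2 = 28.9447 uM

28.9447 uM


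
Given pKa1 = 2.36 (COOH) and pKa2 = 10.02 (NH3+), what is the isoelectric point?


pI = (pKa1 + pKa2) / 2
pI = (2.36 + 10.02) / 2
pI = 6.19

6.19


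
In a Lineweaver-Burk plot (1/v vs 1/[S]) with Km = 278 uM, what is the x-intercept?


x-intercept = -1/Km
= -1/278
= -0.0036 1/uM

-0.0036 1/uM


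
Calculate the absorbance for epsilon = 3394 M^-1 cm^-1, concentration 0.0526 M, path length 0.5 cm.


A = epsilon * c * l
A = 3394 * 0.0526 * 0.5
A = 89.2622

89.2622


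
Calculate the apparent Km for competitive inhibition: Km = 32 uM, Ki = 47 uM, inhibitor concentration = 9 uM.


Km_app = Km * (1 + [I]/Ki)
Km_app = 32 * (1 + 9/47)
Km_app = 38.1277 uM

38.1277 uM


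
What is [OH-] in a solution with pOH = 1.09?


[OH-] = 10^(-pOH)
[OH-] = 10^(-1.09)
[OH-] = 0.0813 M

0.0813 M


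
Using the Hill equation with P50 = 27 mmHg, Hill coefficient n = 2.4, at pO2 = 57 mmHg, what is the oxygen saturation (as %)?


Y = pO2^n / (P50^n + pO2^n)
Y = 57^2.4 / (27^2.4 + 57^2.4)
Y = 85.73%

85.73%


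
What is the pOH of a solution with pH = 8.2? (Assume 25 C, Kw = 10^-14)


pOH = 14 - pH
pOH = 14 - 8.2
pOH = 5.8

5.8


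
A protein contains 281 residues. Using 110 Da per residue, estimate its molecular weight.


MW = n_residues * 110 Da
MW = 281 * 110
MW = 30910 Da

30910 Da


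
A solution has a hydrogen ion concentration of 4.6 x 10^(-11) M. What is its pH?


pH = -log10([H+])
pH = -log10(4.6 x 10^(-11))
pH = 10.3372

10.3372


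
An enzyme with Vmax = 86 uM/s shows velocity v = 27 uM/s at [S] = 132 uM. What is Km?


Km = [S] * (Vmax - v) / v
Km = 132 * (86 - 27) / 27
Km = 288.4444 uM

288.4444 uM


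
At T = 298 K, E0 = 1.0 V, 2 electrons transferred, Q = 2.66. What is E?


E = E0 - (RT/nF) * ln(Q)
E = 1.0 - (8.314 * 298 / (2 * 96485)) * ln(2.66)
E = 0.9874 V

0.9874 V


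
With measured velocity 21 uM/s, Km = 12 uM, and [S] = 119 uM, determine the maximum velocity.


Vmax = v * (Km + [S]) / [S]
Vmax = 21 * (12 + 119) / 119
Vmax = 23.1176 uM/s

23.1176 uM/s


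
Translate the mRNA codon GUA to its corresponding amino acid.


Standard genetic code lookup.
Codon GUA -> Val

Val


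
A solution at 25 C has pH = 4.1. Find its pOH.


pOH = 14 - pH
pOH = 14 - 4.1
pOH = 9.9

9.9


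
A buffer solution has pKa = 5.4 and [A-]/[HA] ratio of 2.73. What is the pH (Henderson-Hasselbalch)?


pH = pKa + log10([A-]/[HA])
pH = 5.4 + log10(2.73)
pH = 5.8362

5.8362


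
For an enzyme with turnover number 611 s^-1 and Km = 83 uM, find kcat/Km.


Catalytic efficiency = kcat / Km
= 611 / 83
= 7.3614 uM^-1*s^-1

7.3614 uM^-1*s^-1


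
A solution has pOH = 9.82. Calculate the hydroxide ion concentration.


[OH-] = 10^(-pOH)
[OH-] = 10^(-9.82)
[OH-] = 1.514e-10 M

1.514e-10 M


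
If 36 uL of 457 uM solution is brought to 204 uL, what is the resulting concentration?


C2 = C1 * V1 / V2
C2 = 457 * 36 / 204
C2 = 80.6471 uM

80.6471 uM


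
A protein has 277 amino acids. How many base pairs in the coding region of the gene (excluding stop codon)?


Each amino acid = 1 codon = 3 bp
bp = 277 * 3 = 831 bp

831 bp


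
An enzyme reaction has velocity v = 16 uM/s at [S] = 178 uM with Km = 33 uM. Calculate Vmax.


Vmax = v * (Km + [S]) / [S]
Vmax = 16 * (33 + 178) / 178
Vmax = 18.9663 uM/s

18.9663 uM/s


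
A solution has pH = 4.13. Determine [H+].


[H+] = 10^(-pH)
[H+] = 10^(-4.13)
[H+] = 7.413e-05 M

7.413e-05 M


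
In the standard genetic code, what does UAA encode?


Standard genetic code lookup.
Codon UAA -> Stop

Stop


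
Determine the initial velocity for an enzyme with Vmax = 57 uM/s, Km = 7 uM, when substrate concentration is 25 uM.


v = Vmax * [S] / (Km + [S])
v = 57 * 25 / (7 + 25)
v = 44.5312 uM/s

44.5312 uM/s


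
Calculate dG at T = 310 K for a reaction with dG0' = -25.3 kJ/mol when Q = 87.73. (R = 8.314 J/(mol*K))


dG = dG0' + RT * ln(Q) / 1000
dG = -25.3 + 8.314 * 310 * ln(87.73) / 1000
dG = -13.7683 kJ/mol

-13.7683 kJ/mol


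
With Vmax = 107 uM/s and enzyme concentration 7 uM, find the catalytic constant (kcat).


kcat = Vmax / [E]t
kcat = 107 / 7
kcat = 15.2857 s^-1

15.2857 s^-1


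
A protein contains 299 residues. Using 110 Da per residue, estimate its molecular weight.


MW = n_residues * 110 Da
MW = 299 * 110
MW = 32890 Da

32890 Da


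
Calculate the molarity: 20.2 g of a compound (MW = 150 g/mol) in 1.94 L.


C = (mass / MW) / volume
C = (20.2 / 150) / 1.94
C = 0.0694 M

0.0694 M


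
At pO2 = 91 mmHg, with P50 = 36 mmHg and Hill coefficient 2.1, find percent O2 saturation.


Y = pO2^n / (P50^n + pO2^n)
Y = 91^2.1 / (36^2.1 + 91^2.1)
Y = 87.52%

87.52%


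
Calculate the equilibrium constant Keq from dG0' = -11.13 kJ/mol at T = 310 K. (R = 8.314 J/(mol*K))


Keq = exp(-dG0 * 1000 / (R * T))
Keq = exp(-(-11.13) * 1000 / (8.314 * 310))
Keq = 75.0689

75.0689


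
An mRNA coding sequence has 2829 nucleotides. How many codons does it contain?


codons = nucleotides / 3
codons = 2829 / 3 = 943

943


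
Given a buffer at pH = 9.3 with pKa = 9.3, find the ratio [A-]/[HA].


[A-]/[HA] = 10^(pH - pKa)
= 10^(9.3 - 9.3)
= 1.0

1.0


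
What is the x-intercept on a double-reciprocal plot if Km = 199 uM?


x-intercept = -1/Km
= -1/199
= -0.005 1/uM

-0.005 1/uM


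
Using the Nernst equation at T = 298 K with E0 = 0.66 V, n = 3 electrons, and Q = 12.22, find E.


E = E0 - (RT/nF) * ln(Q)
E = 0.66 - (8.314 * 298 / (3 * 96485)) * ln(12.22)
E = 0.6386 V

0.6386 V


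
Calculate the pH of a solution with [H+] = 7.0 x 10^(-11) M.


pH = -log10([H+])
pH = -log10(7.0 x 10^(-11))
pH = 10.1549

10.1549


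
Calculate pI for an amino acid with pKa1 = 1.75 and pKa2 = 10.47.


pI = (pKa1 + pKa2) / 2
pI = (1.75 + 10.47) / 2
pI = 6.11

6.11


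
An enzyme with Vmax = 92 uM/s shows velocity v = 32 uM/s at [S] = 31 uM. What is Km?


Km = [S] * (Vmax - v) / v
Km = 31 * (92 - 32) / 32
Km = 58.125 uM

58.125 uM


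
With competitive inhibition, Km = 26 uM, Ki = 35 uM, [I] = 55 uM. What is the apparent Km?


Km_app = Km * (1 + [I]/Ki)
Km_app = 26 * (1 + 55/35)
Km_app = 66.8571 uM

66.8571 uM


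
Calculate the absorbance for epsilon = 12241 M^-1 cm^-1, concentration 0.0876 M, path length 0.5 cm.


A = epsilon * c * l
A = 12241 * 0.0876 * 0.5
A = 536.1558

536.1558


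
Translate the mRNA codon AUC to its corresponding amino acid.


Standard genetic code lookup.
Codon AUC -> Ile

Ile


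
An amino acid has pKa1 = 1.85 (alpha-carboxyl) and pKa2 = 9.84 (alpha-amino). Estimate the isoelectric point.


pI = (pKa1 + pKa2) / 2
pI = (1.85 + 9.84) / 2
pI = 5.845

5.845


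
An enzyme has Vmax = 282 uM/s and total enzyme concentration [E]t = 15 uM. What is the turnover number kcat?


kcat = Vmax / [E]t
kcat = 282 / 15
kcat = 18.8 s^-1

18.8 s^-1


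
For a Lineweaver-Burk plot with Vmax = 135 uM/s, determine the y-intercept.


y-intercept = 1/Vmax
= 1/135
= 0.0074 s/uM

0.0074 s/uM


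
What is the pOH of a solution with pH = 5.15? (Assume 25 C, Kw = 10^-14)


pOH = 14 - pH
pOH = 14 - 5.15
pOH = 8.85

8.85


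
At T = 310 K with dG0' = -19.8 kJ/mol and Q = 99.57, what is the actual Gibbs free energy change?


dG = dG0' + RT * ln(Q) / 1000
dG = -19.8 + 8.314 * 310 * ln(99.57) / 1000
dG = -7.942 kJ/mol

-7.942 kJ/mol


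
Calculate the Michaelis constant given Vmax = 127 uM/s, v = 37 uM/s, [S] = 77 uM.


Km = [S] * (Vmax - v) / v
Km = 77 * (127 - 37) / 37
Km = 187.2973 uM

187.2973 uM


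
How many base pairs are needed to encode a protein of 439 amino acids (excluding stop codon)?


Each amino acid = 1 codon = 3 bp
bp = 439 * 3 = 1317 bp

1317 bp


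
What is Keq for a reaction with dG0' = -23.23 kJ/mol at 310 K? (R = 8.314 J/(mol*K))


Keq = exp(-dG0 * 1000 / (R * T))
Keq = exp(-(-23.23) * 1000 / (8.314 * 310))
Keq = 8210.496

8210.496


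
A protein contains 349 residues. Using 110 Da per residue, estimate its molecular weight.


MW = n_residues * 110 Da
MW = 349 * 110
MW = 38390 Da

38390 Da


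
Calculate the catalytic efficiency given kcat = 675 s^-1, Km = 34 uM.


Catalytic efficiency = kcat / Km
= 675 / 34
= 19.8529 uM^-1*s^-1

19.8529 uM^-1*s^-1


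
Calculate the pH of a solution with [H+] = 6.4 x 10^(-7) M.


pH = -log10([H+])
pH = -log10(6.4 x 10^(-7))
pH = 6.1938

6.1938


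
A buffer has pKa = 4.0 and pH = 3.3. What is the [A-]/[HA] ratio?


[A-]/[HA] = 10^(pH - pKa)
= 10^(3.3 - 4.0)
= 0.1995

0.1995


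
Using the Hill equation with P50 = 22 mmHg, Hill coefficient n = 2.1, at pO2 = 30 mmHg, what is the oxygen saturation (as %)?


Y = pO2^n / (P50^n + pO2^n)
Y = 30^2.1 / (22^2.1 + 30^2.1)
Y = 65.73%

65.73%


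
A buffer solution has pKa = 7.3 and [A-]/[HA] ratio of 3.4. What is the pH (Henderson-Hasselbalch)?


pH = pKa + log10([A-]/[HA])
pH = 7.3 + log10(3.4)
pH = 7.8315

7.8315


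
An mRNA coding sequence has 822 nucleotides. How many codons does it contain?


codons = nucleotides / 3
codons = 822 / 3 = 274

274


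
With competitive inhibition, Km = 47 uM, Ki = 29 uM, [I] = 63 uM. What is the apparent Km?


Km_app = Km * (1 + [I]/Ki)
Km_app = 47 * (1 + 63/29)
Km_app = 149.1034 uM

149.1034 uM


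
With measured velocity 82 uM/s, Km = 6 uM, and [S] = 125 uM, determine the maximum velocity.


Vmax = v * (Km + [S]) / [S]
Vmax = 82 * (6 + 125) / 125
Vmax = 85.936 uM/s

85.936 uM/s


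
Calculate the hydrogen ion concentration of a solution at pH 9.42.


[H+] = 10^(-pH)
[H+] = 10^(-9.42)
[H+] = 3.802e-10 M

3.802e-10 M


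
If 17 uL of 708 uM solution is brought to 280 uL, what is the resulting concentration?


C2 = C1 * V1 / V2
C2 = 708 * 17 / 280
C2 = 42.9857 uM

42.9857 uM


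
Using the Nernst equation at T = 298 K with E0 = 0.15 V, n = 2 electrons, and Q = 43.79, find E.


E = E0 - (RT/nF) * ln(Q)
E = 0.15 - (8.314 * 298 / (2 * 96485)) * ln(43.79)
E = 0.1015 V

0.1015 V


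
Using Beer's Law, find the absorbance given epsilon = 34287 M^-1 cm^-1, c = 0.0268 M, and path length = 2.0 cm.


A = epsilon * c * l
A = 34287 * 0.0268 * 2.0
A = 1837.7832

1837.7832


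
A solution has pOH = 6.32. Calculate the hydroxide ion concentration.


[OH-] = 10^(-pOH)
[OH-] = 10^(-6.32)
[OH-] = 4.786e-07 M

4.786e-07 M


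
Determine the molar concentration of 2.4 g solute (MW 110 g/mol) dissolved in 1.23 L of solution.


C = (mass / MW) / volume
C = (2.4 / 110) / 1.23
C = 0.0177 M

0.0177 M


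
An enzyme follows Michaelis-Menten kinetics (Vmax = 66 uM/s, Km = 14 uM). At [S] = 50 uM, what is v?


v = Vmax * [S] / (Km + [S])
v = 66 * 50 / (14 + 50)
v = 51.5625 uM/s

51.5625 uM/s


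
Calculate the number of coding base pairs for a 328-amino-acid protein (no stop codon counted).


Each amino acid = 1 codon = 3 bp
bp = 328 * 3 = 984 bp

984 bp


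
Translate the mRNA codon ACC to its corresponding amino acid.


Standard genetic code lookup.
Codon ACC -> Thr

Thr


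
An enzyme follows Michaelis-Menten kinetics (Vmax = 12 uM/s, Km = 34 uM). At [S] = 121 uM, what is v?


v = Vmax * [S] / (Km + [S])
v = 12 * 121 / (34 + 121)
v = 9.3677 uM/s

9.3677 uM/s


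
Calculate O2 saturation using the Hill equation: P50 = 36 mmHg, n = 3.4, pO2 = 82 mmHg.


Y = pO2^n / (P50^n + pO2^n)
Y = 82^3.4 / (36^3.4 + 82^3.4)
Y = 94.26%

94.26%


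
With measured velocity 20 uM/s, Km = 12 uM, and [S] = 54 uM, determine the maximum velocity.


Vmax = v * (Km + [S]) / [S]
Vmax = 20 * (12 + 54) / 54
Vmax = 24.4444 uM/s

24.4444 uM/s


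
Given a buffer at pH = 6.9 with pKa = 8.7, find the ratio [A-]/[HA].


[A-]/[HA] = 10^(pH - pKa)
= 10^(6.9 - 8.7)
= 0.0158

0.0158


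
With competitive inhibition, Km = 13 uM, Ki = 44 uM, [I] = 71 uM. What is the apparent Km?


Km_app = Km * (1 + [I]/Ki)
Km_app = 13 * (1 + 71/44)
Km_app = 33.9773 uM

33.9773 uM


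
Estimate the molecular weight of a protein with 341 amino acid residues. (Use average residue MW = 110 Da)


MW = n_residues * 110 Da
MW = 341 * 110
MW = 37510 Da

37510 Da


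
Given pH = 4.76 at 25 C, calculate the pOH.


pOH = 14 - pH
pOH = 14 - 4.76
pOH = 9.24

9.24


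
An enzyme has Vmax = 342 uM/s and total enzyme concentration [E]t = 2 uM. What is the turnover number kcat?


kcat = Vmax / [E]t
kcat = 342 / 2
kcat = 171.0 s^-1

171.0 s^-1


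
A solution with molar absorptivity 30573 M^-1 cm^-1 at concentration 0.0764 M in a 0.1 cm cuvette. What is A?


A = epsilon * c * l
A = 30573 * 0.0764 * 0.1
A = 233.5777

233.5777


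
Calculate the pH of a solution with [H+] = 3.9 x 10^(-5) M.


pH = -log10([H+])
pH = -log10(3.9 x 10^(-5))
pH = 4.4089

4.4089


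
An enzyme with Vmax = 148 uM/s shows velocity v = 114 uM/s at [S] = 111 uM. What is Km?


Km = [S] * (Vmax - v) / v
Km = 111 * (148 - 114) / 114
Km = 33.1053 uM

33.1053 uM


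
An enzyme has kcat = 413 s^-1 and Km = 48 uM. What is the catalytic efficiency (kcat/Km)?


Catalytic efficiency = kcat / Km
= 413 / 48
= 8.6042 uM^-1*s^-1

8.6042 uM^-1*s^-1


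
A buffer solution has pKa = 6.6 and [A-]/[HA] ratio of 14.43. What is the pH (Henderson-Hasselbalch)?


pH = pKa + log10([A-]/[HA])
pH = 6.6 + log10(14.43)
pH = 7.7593

7.7593


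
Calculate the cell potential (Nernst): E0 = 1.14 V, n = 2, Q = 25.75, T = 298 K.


E = E0 - (RT/nF) * ln(Q)
E = 1.14 - (8.314 * 298 / (2 * 96485)) * ln(25.75)
E = 1.0983 V

1.0983 V


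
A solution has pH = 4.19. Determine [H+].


[H+] = 10^(-pH)
[H+] = 10^(-4.19)
[H+] = 6.457e-05 M

6.457e-05 M


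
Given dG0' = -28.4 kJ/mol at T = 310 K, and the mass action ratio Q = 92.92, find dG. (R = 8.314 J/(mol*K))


dG = dG0' + RT * ln(Q) / 1000
dG = -28.4 + 8.314 * 310 * ln(92.92) / 1000
dG = -16.7202 kJ/mol

-16.7202 kJ/mol


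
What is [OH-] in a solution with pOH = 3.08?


[OH-] = 10^(-pOH)
[OH-] = 10^(-3.08)
[OH-] = 8.318e-04 M

8.318e-04 M


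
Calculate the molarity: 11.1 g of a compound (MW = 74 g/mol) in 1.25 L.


C = (mass / MW) / volume
C = (11.1 / 74) / 1.25
C = 0.12 M

0.12 M


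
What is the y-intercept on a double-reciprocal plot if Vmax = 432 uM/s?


y-intercept = 1/Vmax
= 1/432
= 0.0023 s/uM

0.0023 s/uM


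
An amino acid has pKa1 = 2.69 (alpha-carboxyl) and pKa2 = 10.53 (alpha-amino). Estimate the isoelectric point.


pI = (pKa1 + pKa2) / 2
pI = (2.69 + 10.53) / 2
pI = 6.61

6.61


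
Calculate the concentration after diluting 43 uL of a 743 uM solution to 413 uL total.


C2 = C1 * V1 / V2
C2 = 743 * 43 / 413
C2 = 77.3584 uM

77.3584 uM


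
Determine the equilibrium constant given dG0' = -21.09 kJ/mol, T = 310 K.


Keq = exp(-dG0 * 1000 / (R * T))
Keq = exp(-(-21.09) * 1000 / (8.314 * 310))
Keq = 3579.059

3579.059


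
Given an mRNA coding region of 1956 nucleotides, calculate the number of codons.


codons = nucleotides / 3
codons = 1956 / 3 = 652

652


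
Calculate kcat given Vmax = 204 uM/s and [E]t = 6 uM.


kcat = Vmax / [E]t
kcat = 204 / 6
kcat = 34.0 s^-1

34.0 s^-1


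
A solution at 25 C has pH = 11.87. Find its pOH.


pOH = 14 - pH
pOH = 14 - 11.87
pOH = 2.13

2.13


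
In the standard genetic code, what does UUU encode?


Standard genetic code lookup.
Codon UUU -> Phe

Phe


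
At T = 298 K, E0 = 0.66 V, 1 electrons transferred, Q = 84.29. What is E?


E = E0 - (RT/nF) * ln(Q)
E = 0.66 - (8.314 * 298 / (1 * 96485)) * ln(84.29)
E = 0.5461 V

0.5461 V


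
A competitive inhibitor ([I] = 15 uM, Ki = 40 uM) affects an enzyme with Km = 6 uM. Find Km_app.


Km_app = Km * (1 + [I]/Ki)
Km_app = 6 * (1 + 15/40)
Km_app = 8.25 uM

8.25 uM


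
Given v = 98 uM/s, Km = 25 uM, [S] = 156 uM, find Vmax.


Vmax = v * (Km + [S]) / [S]
Vmax = 98 * (25 + 156) / 156
Vmax = 113.7051 uM/s

113.7051 uM/s


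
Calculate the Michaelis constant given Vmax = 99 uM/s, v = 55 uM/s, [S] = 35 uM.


Km = [S] * (Vmax - v) / v
Km = 35 * (99 - 55) / 55
Km = 28.0 uM

28.0 uM


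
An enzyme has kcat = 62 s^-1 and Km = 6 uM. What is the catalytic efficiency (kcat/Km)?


Catalytic efficiency = kcat / Km
= 62 / 6
= 10.3333 uM^-1*s^-1

10.3333 uM^-1*s^-1


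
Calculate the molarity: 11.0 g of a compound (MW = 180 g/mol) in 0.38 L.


C = (mass / MW) / volume
C = (11.0 / 180) / 0.38
C = 0.1608 M

0.1608 M


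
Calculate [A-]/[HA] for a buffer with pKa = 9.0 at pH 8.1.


[A-]/[HA] = 10^(pH - pKa)
= 10^(8.1 - 9.0)
= 0.1259

0.1259


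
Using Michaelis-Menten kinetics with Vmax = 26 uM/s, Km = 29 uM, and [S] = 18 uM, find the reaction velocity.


v = Vmax * [S] / (Km + [S])
v = 26 * 18 / (29 + 18)
v = 9.9574 uM/s

9.9574 uM/s


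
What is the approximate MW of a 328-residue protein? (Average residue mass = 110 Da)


MW = n_residues * 110 Da
MW = 328 * 110
MW = 36080 Da

36080 Da


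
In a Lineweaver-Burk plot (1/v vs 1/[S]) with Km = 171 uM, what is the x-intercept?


x-intercept = -1/Km
= -1/171
= -0.0058 1/uM

-0.0058 1/uM


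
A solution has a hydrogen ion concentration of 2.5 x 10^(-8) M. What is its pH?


pH = -log10([H+])
pH = -log10(2.5 x 10^(-8))
pH = 7.6021

7.6021


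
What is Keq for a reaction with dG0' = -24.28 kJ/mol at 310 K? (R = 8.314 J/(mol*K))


Keq = exp(-dG0 * 1000 / (R * T))
Keq = exp(-(-24.28) * 1000 / (8.314 * 310))
Keq = 12339.5569

12339.5569


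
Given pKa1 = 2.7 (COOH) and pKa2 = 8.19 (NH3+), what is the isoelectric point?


pI = (pKa1 + pKa2) / 2
pI = (2.7 + 8.19) / 2
pI = 5.445

5.445


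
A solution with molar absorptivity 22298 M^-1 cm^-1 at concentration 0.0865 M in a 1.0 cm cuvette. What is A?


A = epsilon * c * l
A = 22298 * 0.0865 * 1.0
A = 1928.777

1928.777


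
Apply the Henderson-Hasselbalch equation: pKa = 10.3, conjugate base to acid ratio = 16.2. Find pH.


pH = pKa + log10([A-]/[HA])
pH = 10.3 + log10(16.2)
pH = 11.5095

11.5095


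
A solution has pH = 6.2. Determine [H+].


[H+] = 10^(-pH)
[H+] = 10^(-6.2)
[H+] = 6.310e-07 M

6.310e-07 M


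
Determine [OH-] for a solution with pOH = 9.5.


[OH-] = 10^(-pOH)
[OH-] = 10^(-9.5)
[OH-] = 3.162e-10 M

3.162e-10 M


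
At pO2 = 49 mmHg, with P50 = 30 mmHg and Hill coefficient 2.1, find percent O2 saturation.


Y = pO2^n / (P50^n + pO2^n)
Y = 49^2.1 / (30^2.1 + 49^2.1)
Y = 73.7%

73.7%


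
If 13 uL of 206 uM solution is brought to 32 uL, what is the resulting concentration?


C2 = C1 * V1 / V2
C2 = 206 * 13 / 32
C2 = 83.6875 uM

83.6875 uM


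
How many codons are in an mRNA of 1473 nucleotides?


codons = nucleotides / 3
codons = 1473 / 3 = 491

491


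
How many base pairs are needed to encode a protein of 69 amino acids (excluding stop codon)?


Each amino acid = 1 codon = 3 bp
bp = 69 * 3 = 207 bp

207 bp


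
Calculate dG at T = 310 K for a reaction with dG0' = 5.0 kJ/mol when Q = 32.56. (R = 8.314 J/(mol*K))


dG = dG0' + RT * ln(Q) / 1000
dG = 5.0 + 8.314 * 310 * ln(32.56) / 1000
dG = 13.9771 kJ/mol

13.9771 kJ/mol


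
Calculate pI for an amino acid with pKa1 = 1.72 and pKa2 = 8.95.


pI = (pKa1 + pKa2) / 2
pI = (1.72 + 8.95) / 2
pI = 5.335

5.335


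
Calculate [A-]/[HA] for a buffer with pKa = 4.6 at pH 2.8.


[A-]/[HA] = 10^(pH - pKa)
= 10^(2.8 - 4.6)
= 0.0158

0.0158


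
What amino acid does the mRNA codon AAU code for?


Standard genetic code lookup.
Codon AAU -> Asn

Asn


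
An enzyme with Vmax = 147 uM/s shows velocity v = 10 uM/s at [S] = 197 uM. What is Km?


Km = [S] * (Vmax - v) / v
Km = 197 * (147 - 10) / 10
Km = 2698.9 uM

2698.9 uM


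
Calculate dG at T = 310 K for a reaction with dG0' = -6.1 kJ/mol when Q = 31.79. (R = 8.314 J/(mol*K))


dG = dG0' + RT * ln(Q) / 1000
dG = -6.1 + 8.314 * 310 * ln(31.79) / 1000
dG = 2.8154 kJ/mol

2.8154 kJ/mol


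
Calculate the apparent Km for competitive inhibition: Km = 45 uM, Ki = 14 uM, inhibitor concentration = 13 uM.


Km_app = Km * (1 + [I]/Ki)
Km_app = 45 * (1 + 13/14)
Km_app = 86.7857 uM

86.7857 uM


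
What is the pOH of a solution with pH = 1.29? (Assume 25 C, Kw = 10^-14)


pOH = 14 - pH
pOH = 14 - 1.29
pOH = 12.71

12.71


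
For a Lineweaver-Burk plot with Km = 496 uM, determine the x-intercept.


x-intercept = -1/Km
= -1/496
= -0.002 1/uM

-0.002 1/uM


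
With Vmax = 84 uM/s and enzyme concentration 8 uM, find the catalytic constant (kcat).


kcat = Vmax / [E]t
kcat = 84 / 8
kcat = 10.5 s^-1

10.5 s^-1


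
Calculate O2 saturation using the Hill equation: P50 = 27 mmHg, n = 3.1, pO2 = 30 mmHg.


Y = pO2^n / (P50^n + pO2^n)
Y = 30^3.1 / (27^3.1 + 30^3.1)
Y = 58.09%

58.09%


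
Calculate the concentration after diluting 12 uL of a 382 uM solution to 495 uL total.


C2 = C1 * V1 / V2
C2 = 382 * 12 / 495
C2 = 9.2606 uM

9.2606 uM


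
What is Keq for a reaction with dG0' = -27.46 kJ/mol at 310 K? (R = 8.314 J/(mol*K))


Keq = exp(-dG0 * 1000 / (R * T))
Keq = exp(-(-27.46) * 1000 / (8.314 * 310))
Keq = 42378.4653

42378.4653


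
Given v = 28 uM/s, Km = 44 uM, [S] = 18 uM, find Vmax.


Vmax = v * (Km + [S]) / [S]
Vmax = 28 * (44 + 18) / 18
Vmax = 96.4444 uM/s

96.4444 uM/s


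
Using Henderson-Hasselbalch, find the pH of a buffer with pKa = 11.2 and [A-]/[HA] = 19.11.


pH = pKa + log10([A-]/[HA])
pH = 11.2 + log10(19.11)
pH = 12.4813

12.4813


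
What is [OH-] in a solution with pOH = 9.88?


[OH-] = 10^(-pOH)
[OH-] = 10^(-9.88)
[OH-] = 1.318e-10 M

1.318e-10 M


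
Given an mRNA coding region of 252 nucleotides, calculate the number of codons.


codons = nucleotides / 3
codons = 252 / 3 = 84

84


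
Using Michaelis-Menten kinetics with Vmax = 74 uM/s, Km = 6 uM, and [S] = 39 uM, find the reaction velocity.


v = Vmax * [S] / (Km + [S])
v = 74 * 39 / (6 + 39)
v = 64.1333 uM/s

64.1333 uM/s


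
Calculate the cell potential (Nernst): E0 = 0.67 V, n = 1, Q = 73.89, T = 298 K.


E = E0 - (RT/nF) * ln(Q)
E = 0.67 - (8.314 * 298 / (1 * 96485)) * ln(73.89)
E = 0.5595 V

0.5595 V


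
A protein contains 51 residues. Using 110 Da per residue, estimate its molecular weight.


MW = n_residues * 110 Da
MW = 51 * 110
MW = 5610 Da

5610 Da


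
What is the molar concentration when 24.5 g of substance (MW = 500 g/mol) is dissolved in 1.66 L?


C = (mass / MW) / volume
C = (24.5 / 500) / 1.66
C = 0.0295 M

0.0295 M


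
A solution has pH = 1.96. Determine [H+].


[H+] = 10^(-pH)
[H+] = 10^(-1.96)
[H+] = 0.011 M

0.011 M


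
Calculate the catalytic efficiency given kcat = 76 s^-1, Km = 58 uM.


Catalytic efficiency = kcat / Km
= 76 / 58
= 1.3103 uM^-1*s^-1

1.3103 uM^-1*s^-1


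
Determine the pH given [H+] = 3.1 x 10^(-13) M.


pH = -log10([H+])
pH = -log10(3.1 x 10^(-13))
pH = 12.5086

12.5086


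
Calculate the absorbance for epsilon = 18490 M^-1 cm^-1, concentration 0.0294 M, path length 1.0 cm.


A = epsilon * c * l
A = 18490 * 0.0294 * 1.0
A = 543.606

543.606


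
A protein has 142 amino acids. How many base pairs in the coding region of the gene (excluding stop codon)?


Each amino acid = 1 codon = 3 bp
bp = 142 * 3 = 426 bp

426 bp


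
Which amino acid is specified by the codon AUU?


Standard genetic code lookup.
Codon AUU -> Ile

Ile


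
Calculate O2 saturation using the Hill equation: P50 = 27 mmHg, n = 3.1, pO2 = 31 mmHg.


Y = pO2^n / (P50^n + pO2^n)
Y = 31^3.1 / (27^3.1 + 31^3.1)
Y = 60.55%

60.55%


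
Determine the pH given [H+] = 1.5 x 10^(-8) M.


pH = -log10([H+])
pH = -log10(1.5 x 10^(-8))
pH = 7.8239

7.8239


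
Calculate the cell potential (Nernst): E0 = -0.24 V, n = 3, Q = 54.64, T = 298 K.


E = E0 - (RT/nF) * ln(Q)
E = -0.24 - (8.314 * 298 / (3 * 96485)) * ln(54.64)
E = -0.2742 V

-0.2742 V


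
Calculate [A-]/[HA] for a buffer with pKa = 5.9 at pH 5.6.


[A-]/[HA] = 10^(pH - pKa)
= 10^(5.6 - 5.9)
= 0.5012

0.5012


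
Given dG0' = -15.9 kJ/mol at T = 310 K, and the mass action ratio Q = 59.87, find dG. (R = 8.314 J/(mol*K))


dG = dG0' + RT * ln(Q) / 1000
dG = -15.9 + 8.314 * 310 * ln(59.87) / 1000
dG = -5.3531 kJ/mol

-5.3531 kJ/mol


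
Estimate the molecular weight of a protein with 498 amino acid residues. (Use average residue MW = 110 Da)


MW = n_residues * 110 Da
MW = 498 * 110
MW = 54780 Da

54780 Da


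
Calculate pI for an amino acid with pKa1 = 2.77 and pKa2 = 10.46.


pI = (pKa1 + pKa2) / 2
pI = (2.77 + 10.46) / 2
pI = 6.615

6.615


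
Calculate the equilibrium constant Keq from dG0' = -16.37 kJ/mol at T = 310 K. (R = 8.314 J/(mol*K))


Keq = exp(-dG0 * 1000 / (R * T))
Keq = exp(-(-16.37) * 1000 / (8.314 * 310))
Keq = 573.3577

573.3577


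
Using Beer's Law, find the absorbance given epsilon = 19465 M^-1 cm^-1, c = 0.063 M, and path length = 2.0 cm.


A = epsilon * c * l
A = 19465 * 0.063 * 2.0
A = 2452.59

2452.59


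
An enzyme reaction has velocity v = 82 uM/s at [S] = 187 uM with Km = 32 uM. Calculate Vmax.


Vmax = v * (Km + [S]) / [S]
Vmax = 82 * (32 + 187) / 187
Vmax = 96.0321 uM/s

96.0321 uM/s


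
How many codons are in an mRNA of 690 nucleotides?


codons = nucleotides / 3
codons = 690 / 3 = 230

230


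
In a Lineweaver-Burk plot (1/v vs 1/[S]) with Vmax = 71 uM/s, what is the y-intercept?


y-intercept = 1/Vmax
= 1/71
= 0.0141 s/uM

0.0141 s/uM


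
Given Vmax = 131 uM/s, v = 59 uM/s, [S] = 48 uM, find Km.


Km = [S] * (Vmax - v) / v
Km = 48 * (131 - 59) / 59
Km = 58.5763 uM

58.5763 uM


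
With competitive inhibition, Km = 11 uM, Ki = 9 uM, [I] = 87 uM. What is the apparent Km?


Km_app = Km * (1 + [I]/Ki)
Km_app = 11 * (1 + 87/9)
Km_app = 117.3333 uM

117.3333 uM


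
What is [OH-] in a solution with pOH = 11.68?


[OH-] = 10^(-pOH)
[OH-] = 10^(-11.68)
[OH-] = 2.089e-12 M

2.089e-12 M


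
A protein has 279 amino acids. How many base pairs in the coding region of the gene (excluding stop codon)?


Each amino acid = 1 codon = 3 bp
bp = 279 * 3 = 837 bp

837 bp


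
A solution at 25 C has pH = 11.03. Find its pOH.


pOH = 14 - pH
pOH = 14 - 11.03
pOH = 2.97

2.97


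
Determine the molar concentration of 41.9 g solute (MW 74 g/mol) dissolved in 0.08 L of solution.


C = (mass / MW) / volume
C = (41.9 / 74) / 0.08
C = 7.0777 M

7.0777 M


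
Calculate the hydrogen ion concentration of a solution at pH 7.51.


[H+] = 10^(-pH)
[H+] = 10^(-7.51)
[H+] = 3.090e-08 M

3.090e-08 M


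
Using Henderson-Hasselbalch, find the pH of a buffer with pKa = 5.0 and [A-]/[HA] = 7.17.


pH = pKa + log10([A-]/[HA])
pH = 5.0 + log10(7.17)
pH = 5.8555

5.8555


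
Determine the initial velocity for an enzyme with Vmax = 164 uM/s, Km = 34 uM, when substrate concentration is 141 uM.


v = Vmax * [S] / (Km + [S])
v = 164 * 141 / (34 + 141)
v = 132.1371 uM/s

132.1371 uM/s


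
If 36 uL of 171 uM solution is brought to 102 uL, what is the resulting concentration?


C2 = C1 * V1 / V2
C2 = 171 * 36 / 102
C2 = 60.3529 uM

60.3529 uM


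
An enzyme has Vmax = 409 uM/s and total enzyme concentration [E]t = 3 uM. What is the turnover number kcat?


kcat = Vmax / [E]t
kcat = 409 / 3
kcat = 136.3333 s^-1

136.3333 s^-1


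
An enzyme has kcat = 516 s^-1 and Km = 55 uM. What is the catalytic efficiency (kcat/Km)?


Catalytic efficiency = kcat / Km
= 516 / 55
= 9.3818 uM^-1*s^-1

9.3818 uM^-1*s^-1


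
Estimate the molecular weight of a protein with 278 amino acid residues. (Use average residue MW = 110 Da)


MW = n_residues * 110 Da
MW = 278 * 110
MW = 30580 Da

30580 Da


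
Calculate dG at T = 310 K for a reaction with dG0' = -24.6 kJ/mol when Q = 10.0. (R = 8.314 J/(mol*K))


dG = dG0' + RT * ln(Q) / 1000
dG = -24.6 + 8.314 * 310 * ln(10.0) / 1000
dG = -18.6655 kJ/mol

-18.6655 kJ/mol


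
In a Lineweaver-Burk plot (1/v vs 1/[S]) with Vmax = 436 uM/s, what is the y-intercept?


y-intercept = 1/Vmax
= 1/436
= 0.0023 s/uM

0.0023 s/uM


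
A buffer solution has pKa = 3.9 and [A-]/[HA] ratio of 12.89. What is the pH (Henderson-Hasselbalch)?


pH = pKa + log10([A-]/[HA])
pH = 3.9 + log10(12.89)
pH = 5.0103

5.0103


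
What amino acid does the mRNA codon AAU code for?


Standard genetic code lookup.
Codon AAU -> Asn

Asn


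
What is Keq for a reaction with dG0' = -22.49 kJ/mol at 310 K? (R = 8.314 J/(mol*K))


Keq = exp(-dG0 * 1000 / (R * T))
Keq = exp(-(-22.49) * 1000 / (8.314 * 310))
Keq = 6161.3482

6161.3482


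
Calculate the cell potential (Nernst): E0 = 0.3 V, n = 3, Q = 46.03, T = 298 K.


E = E0 - (RT/nF) * ln(Q)
E = 0.3 - (8.314 * 298 / (3 * 96485)) * ln(46.03)
E = 0.2672 V

0.2672 V


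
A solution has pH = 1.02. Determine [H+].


[H+] = 10^(-pH)
[H+] = 10^(-1.02)
[H+] = 0.0955 M

0.0955 M


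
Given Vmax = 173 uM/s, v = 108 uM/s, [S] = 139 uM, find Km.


Km = [S] * (Vmax - v) / v
Km = 139 * (173 - 108) / 108
Km = 83.6574 uM

83.6574 uM


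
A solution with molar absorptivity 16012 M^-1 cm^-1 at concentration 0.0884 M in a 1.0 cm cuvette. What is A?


A = epsilon * c * l
A = 16012 * 0.0884 * 1.0
A = 1415.4608

1415.4608


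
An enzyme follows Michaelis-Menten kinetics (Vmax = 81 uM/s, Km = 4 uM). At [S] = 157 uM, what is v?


v = Vmax * [S] / (Km + [S])
v = 81 * 157 / (4 + 157)
v = 78.9876 uM/s

78.9876 uM/s


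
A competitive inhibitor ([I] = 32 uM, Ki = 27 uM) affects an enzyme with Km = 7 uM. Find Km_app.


Km_app = Km * (1 + [I]/Ki)
Km_app = 7 * (1 + 32/27)
Km_app = 15.2963 uM

15.2963 uM


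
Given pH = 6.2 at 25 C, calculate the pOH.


pOH = 14 - pH
pOH = 14 - 6.2
pOH = 7.8

7.8


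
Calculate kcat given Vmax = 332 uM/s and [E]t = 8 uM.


kcat = Vmax / [E]t
kcat = 332 / 8
kcat = 41.5 s^-1

41.5 s^-1


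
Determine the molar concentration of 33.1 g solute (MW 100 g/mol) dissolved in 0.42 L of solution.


C = (mass / MW) / volume
C = (33.1 / 100) / 0.42
C = 0.7881 M

0.7881 M


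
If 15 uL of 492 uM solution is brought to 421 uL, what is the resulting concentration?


C2 = C1 * V1 / V2
C2 = 492 * 15 / 421
C2 = 17.5297 uM

17.5297 uM


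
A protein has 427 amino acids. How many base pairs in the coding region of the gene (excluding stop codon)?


Each amino acid = 1 codon = 3 bp
bp = 427 * 3 = 1281 bp

1281 bp


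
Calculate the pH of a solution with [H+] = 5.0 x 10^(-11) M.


pH = -log10([H+])
pH = -log10(5.0 x 10^(-11))
pH = 10.301

10.301


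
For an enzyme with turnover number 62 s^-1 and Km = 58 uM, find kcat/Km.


Catalytic efficiency = kcat / Km
= 62 / 58
= 1.069 uM^-1*s^-1

1.069 uM^-1*s^-1


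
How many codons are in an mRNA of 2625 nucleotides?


codons = nucleotides / 3
codons = 2625 / 3 = 875

875


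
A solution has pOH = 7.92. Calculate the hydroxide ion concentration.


[OH-] = 10^(-pOH)
[OH-] = 10^(-7.92)
[OH-] = 1.202e-08 M

1.202e-08 M


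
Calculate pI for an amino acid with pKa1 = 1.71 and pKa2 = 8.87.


pI = (pKa1 + pKa2) / 2
pI = (1.71 + 8.87) / 2
pI = 5.29

5.29


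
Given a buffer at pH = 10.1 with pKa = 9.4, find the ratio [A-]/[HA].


[A-]/[HA] = 10^(pH - pKa)
= 10^(10.1 - 9.4)
= 5.0119

5.0119


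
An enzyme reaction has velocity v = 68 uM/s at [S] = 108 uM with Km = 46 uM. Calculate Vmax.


Vmax = v * (Km + [S]) / [S]
Vmax = 68 * (46 + 108) / 108
Vmax = 96.963 uM/s

96.963 uM/s


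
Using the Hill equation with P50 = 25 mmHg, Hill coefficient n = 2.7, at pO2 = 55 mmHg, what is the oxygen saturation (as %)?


Y = pO2^n / (P50^n + pO2^n)
Y = 55^2.7 / (25^2.7 + 55^2.7)
Y = 89.37%

89.37%


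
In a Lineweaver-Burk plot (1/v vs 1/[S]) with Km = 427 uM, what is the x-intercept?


x-intercept = -1/Km
= -1/427
= -0.0023 1/uM

-0.0023 1/uM


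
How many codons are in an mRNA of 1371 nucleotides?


codons = nucleotides / 3
codons = 1371 / 3 = 457

457


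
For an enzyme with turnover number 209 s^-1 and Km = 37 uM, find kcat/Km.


Catalytic efficiency = kcat / Km
= 209 / 37
= 5.6486 uM^-1*s^-1

5.6486 uM^-1*s^-1


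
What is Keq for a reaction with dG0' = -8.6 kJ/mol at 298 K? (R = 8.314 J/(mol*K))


Keq = exp(-dG0 * 1000 / (R * T))
Keq = exp(-(-8.6) * 1000 / (8.314 * 298))
Keq = 32.1734

32.1734


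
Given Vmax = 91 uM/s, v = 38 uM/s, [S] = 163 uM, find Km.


Km = [S] * (Vmax - v) / v
Km = 163 * (91 - 38) / 38
Km = 227.3421 uM

227.3421 uM


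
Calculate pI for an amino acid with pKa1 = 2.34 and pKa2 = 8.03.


pI = (pKa1 + pKa2) / 2
pI = (2.34 + 8.03) / 2
pI = 5.185

5.185


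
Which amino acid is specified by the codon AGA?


Standard genetic code lookup.
Codon AGA -> Arg

Arg


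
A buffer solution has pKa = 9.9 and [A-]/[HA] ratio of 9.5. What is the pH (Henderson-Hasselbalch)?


pH = pKa + log10([A-]/[HA])
pH = 9.9 + log10(9.5)
pH = 10.8777

10.8777


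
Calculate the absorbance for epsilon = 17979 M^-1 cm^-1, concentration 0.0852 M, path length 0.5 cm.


A = epsilon * c * l
A = 17979 * 0.0852 * 0.5
A = 765.9054

765.9054


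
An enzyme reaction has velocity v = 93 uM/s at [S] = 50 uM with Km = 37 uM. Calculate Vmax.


Vmax = v * (Km + [S]) / [S]
Vmax = 93 * (37 + 50) / 50
Vmax = 161.82 uM/s

161.82 uM/s


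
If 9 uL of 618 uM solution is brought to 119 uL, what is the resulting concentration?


C2 = C1 * V1 / V2
C2 = 618 * 9 / 119
C2 = 46.7395 uM

46.7395 uM


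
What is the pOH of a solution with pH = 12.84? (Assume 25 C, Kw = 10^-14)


pOH = 14 - pH
pOH = 14 - 12.84
pOH = 1.16

1.16


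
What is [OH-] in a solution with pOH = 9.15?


[OH-] = 10^(-pOH)
[OH-] = 10^(-9.15)
[OH-] = 7.079e-10 M

7.079e-10 M


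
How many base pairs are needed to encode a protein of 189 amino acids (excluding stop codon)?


Each amino acid = 1 codon = 3 bp
bp = 189 * 3 = 567 bp

567 bp


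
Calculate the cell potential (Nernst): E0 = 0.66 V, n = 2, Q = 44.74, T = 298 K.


E = E0 - (RT/nF) * ln(Q)
E = 0.66 - (8.314 * 298 / (2 * 96485)) * ln(44.74)
E = 0.6112 V

0.6112 V


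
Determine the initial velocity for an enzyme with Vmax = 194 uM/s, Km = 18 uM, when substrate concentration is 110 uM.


v = Vmax * [S] / (Km + [S])
v = 194 * 110 / (18 + 110)
v = 166.7188 uM/s

166.7188 uM/s


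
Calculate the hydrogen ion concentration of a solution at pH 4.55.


[H+] = 10^(-pH)
[H+] = 10^(-4.55)
[H+] = 2.818e-05 M

2.818e-05 M


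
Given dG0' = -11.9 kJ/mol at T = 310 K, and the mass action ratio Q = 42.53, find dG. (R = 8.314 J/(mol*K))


dG = dG0' + RT * ln(Q) / 1000
dG = -11.9 + 8.314 * 310 * ln(42.53) / 1000
dG = -2.2344 kJ/mol

-2.2344 kJ/mol


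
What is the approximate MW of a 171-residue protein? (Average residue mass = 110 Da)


MW = n_residues * 110 Da
MW = 171 * 110
MW = 18810 Da

18810 Da


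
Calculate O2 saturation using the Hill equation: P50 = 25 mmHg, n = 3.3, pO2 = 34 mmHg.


Y = pO2^n / (P50^n + pO2^n)
Y = 34^3.3 / (25^3.3 + 34^3.3)
Y = 73.39%

73.39%


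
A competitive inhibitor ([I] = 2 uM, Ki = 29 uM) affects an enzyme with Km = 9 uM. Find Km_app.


Km_app = Km * (1 + [I]/Ki)
Km_app = 9 * (1 + 2/29)
Km_app = 9.6207 uM

9.6207 uM


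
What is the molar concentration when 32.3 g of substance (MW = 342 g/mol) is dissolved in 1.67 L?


C = (mass / MW) / volume
C = (32.3 / 342) / 1.67
C = 0.0566 M

0.0566 M


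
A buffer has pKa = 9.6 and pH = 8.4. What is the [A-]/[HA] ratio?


[A-]/[HA] = 10^(pH - pKa)
= 10^(8.4 - 9.6)
= 0.0631

0.0631


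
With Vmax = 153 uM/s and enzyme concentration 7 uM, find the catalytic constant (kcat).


kcat = Vmax / [E]t
kcat = 153 / 7
kcat = 21.8571 s^-1

21.8571 s^-1


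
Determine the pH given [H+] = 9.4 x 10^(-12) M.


pH = -log10([H+])
pH = -log10(9.4 x 10^(-12))
pH = 11.0269

11.0269
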